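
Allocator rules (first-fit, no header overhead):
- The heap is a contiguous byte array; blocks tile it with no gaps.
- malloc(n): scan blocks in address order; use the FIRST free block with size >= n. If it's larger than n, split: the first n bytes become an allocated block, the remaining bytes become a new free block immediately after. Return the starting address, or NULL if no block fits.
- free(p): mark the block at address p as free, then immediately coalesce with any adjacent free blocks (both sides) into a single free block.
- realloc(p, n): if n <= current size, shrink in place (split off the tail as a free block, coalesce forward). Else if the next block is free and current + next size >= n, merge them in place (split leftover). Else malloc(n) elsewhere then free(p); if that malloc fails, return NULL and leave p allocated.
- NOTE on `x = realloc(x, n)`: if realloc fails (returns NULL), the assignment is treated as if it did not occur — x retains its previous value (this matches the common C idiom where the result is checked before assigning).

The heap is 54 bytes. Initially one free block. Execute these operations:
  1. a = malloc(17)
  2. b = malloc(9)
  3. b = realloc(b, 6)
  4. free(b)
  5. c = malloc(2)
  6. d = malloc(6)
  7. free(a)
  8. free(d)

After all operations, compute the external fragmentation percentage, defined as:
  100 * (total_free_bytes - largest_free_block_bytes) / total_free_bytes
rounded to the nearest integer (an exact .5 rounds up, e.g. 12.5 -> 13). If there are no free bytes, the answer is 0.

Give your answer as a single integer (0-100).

Op 1: a = malloc(17) -> a = 0; heap: [0-16 ALLOC][17-53 FREE]
Op 2: b = malloc(9) -> b = 17; heap: [0-16 ALLOC][17-25 ALLOC][26-53 FREE]
Op 3: b = realloc(b, 6) -> b = 17; heap: [0-16 ALLOC][17-22 ALLOC][23-53 FREE]
Op 4: free(b) -> (freed b); heap: [0-16 ALLOC][17-53 FREE]
Op 5: c = malloc(2) -> c = 17; heap: [0-16 ALLOC][17-18 ALLOC][19-53 FREE]
Op 6: d = malloc(6) -> d = 19; heap: [0-16 ALLOC][17-18 ALLOC][19-24 ALLOC][25-53 FREE]
Op 7: free(a) -> (freed a); heap: [0-16 FREE][17-18 ALLOC][19-24 ALLOC][25-53 FREE]
Op 8: free(d) -> (freed d); heap: [0-16 FREE][17-18 ALLOC][19-53 FREE]
Free blocks: [17 35] total_free=52 largest=35 -> 100*(52-35)/52 = 1700/52 ≈ 32.692 -> rounds to 33

Answer: 33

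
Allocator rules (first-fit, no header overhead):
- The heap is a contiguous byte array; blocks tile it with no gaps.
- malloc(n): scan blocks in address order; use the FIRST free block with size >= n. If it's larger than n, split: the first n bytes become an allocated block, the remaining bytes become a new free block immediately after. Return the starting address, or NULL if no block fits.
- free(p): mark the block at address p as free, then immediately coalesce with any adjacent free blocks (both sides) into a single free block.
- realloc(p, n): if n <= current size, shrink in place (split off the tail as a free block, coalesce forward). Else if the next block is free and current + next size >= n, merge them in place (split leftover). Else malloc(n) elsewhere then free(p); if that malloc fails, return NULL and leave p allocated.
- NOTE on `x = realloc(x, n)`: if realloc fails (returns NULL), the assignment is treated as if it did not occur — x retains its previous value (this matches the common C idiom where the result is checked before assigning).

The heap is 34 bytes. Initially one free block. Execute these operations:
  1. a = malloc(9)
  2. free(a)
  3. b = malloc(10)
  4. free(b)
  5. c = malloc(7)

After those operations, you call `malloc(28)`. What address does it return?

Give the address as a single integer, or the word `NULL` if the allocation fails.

Answer: NULL

Derivation:
Op 1: a = malloc(9) -> a = 0; heap: [0-8 ALLOC][9-33 FREE]
Op 2: free(a) -> (freed a); heap: [0-33 FREE]
Op 3: b = malloc(10) -> b = 0; heap: [0-9 ALLOC][10-33 FREE]
Op 4: free(b) -> (freed b); heap: [0-33 FREE]
Op 5: c = malloc(7) -> c = 0; heap: [0-6 ALLOC][7-33 FREE]
malloc(28): first-fit scan over [0-6 ALLOC][7-33 FREE] -> NULL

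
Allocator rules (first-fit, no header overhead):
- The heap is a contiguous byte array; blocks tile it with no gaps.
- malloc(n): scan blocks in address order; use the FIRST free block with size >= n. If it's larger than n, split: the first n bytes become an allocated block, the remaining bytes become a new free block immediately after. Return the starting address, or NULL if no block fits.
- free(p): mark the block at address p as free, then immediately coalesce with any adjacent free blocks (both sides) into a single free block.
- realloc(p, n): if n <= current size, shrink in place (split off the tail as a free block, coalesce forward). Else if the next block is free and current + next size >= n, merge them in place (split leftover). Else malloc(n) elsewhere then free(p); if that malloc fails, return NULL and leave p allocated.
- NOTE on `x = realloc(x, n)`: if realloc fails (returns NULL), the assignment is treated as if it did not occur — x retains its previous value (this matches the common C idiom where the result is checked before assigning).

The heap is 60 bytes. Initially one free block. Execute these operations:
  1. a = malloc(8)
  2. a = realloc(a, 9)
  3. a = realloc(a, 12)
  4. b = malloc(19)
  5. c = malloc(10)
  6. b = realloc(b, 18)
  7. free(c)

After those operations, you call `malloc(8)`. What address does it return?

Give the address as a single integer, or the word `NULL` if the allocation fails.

Answer: 30

Derivation:
Op 1: a = malloc(8) -> a = 0; heap: [0-7 ALLOC][8-59 FREE]
Op 2: a = realloc(a, 9) -> a = 0; heap: [0-8 ALLOC][9-59 FREE]
Op 3: a = realloc(a, 12) -> a = 0; heap: [0-11 ALLOC][12-59 FREE]
Op 4: b = malloc(19) -> b = 12; heap: [0-11 ALLOC][12-30 ALLOC][31-59 FREE]
Op 5: c = malloc(10) -> c = 31; heap: [0-11 ALLOC][12-30 ALLOC][31-40 ALLOC][41-59 FREE]
Op 6: b = realloc(b, 18) -> b = 12; heap: [0-11 ALLOC][12-29 ALLOC][30-30 FREE][31-40 ALLOC][41-59 FREE]
Op 7: free(c) -> (freed c); heap: [0-11 ALLOC][12-29 ALLOC][30-59 FREE]
malloc(8): first-fit scan over [0-11 ALLOC][12-29 ALLOC][30-59 FREE] -> 30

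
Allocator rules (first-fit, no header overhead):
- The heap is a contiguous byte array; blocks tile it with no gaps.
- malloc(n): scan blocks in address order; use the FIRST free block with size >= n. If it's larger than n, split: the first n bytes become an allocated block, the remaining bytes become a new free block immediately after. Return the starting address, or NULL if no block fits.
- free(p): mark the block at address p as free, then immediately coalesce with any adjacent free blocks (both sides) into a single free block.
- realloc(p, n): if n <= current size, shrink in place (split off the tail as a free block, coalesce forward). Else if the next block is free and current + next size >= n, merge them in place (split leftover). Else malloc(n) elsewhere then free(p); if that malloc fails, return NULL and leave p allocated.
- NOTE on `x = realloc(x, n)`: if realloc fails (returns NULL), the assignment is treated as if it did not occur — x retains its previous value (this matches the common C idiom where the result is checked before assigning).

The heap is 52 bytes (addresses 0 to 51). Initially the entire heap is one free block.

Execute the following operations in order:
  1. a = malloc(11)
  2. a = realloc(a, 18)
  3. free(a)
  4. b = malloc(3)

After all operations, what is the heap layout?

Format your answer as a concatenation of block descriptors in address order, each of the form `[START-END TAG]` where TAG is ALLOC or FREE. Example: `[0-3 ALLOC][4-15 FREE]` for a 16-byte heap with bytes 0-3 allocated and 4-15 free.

Op 1: a = malloc(11) -> a = 0; heap: [0-10 ALLOC][11-51 FREE]
Op 2: a = realloc(a, 18) -> a = 0; heap: [0-17 ALLOC][18-51 FREE]
Op 3: free(a) -> (freed a); heap: [0-51 FREE]
Op 4: b = malloc(3) -> b = 0; heap: [0-2 ALLOC][3-51 FREE]

Answer: [0-2 ALLOC][3-51 FREE]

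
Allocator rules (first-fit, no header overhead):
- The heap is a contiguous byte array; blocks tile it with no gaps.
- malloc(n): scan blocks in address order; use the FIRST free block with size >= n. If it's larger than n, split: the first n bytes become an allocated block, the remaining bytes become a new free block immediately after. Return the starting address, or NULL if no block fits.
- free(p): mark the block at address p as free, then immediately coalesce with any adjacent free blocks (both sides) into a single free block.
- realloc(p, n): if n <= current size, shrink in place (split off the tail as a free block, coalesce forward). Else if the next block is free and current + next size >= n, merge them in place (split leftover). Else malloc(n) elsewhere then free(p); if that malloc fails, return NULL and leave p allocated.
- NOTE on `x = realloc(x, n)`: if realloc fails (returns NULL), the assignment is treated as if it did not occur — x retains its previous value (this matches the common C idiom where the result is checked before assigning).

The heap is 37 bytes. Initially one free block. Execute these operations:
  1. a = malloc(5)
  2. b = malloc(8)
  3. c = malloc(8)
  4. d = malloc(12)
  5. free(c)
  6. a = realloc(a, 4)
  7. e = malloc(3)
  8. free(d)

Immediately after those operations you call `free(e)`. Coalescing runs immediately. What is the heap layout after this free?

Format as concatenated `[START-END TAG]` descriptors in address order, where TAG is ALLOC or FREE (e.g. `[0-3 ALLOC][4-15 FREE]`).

Op 1: a = malloc(5) -> a = 0; heap: [0-4 ALLOC][5-36 FREE]
Op 2: b = malloc(8) -> b = 5; heap: [0-4 ALLOC][5-12 ALLOC][13-36 FREE]
Op 3: c = malloc(8) -> c = 13; heap: [0-4 ALLOC][5-12 ALLOC][13-20 ALLOC][21-36 FREE]
Op 4: d = malloc(12) -> d = 21; heap: [0-4 ALLOC][5-12 ALLOC][13-20 ALLOC][21-32 ALLOC][33-36 FREE]
Op 5: free(c) -> (freed c); heap: [0-4 ALLOC][5-12 ALLOC][13-20 FREE][21-32 ALLOC][33-36 FREE]
Op 6: a = realloc(a, 4) -> a = 0; heap: [0-3 ALLOC][4-4 FREE][5-12 ALLOC][13-20 FREE][21-32 ALLOC][33-36 FREE]
Op 7: e = malloc(3) -> e = 13; heap: [0-3 ALLOC][4-4 FREE][5-12 ALLOC][13-15 ALLOC][16-20 FREE][21-32 ALLOC][33-36 FREE]
Op 8: free(d) -> (freed d); heap: [0-3 ALLOC][4-4 FREE][5-12 ALLOC][13-15 ALLOC][16-36 FREE]
free(e): e = 13 -> block [13-15 ALLOC]; mark free, coalesce with adjacent free neighbors -> [0-3 ALLOC][4-4 FREE][5-12 ALLOC][13-36 FREE]

Answer: [0-3 ALLOC][4-4 FREE][5-12 ALLOC][13-36 FREE]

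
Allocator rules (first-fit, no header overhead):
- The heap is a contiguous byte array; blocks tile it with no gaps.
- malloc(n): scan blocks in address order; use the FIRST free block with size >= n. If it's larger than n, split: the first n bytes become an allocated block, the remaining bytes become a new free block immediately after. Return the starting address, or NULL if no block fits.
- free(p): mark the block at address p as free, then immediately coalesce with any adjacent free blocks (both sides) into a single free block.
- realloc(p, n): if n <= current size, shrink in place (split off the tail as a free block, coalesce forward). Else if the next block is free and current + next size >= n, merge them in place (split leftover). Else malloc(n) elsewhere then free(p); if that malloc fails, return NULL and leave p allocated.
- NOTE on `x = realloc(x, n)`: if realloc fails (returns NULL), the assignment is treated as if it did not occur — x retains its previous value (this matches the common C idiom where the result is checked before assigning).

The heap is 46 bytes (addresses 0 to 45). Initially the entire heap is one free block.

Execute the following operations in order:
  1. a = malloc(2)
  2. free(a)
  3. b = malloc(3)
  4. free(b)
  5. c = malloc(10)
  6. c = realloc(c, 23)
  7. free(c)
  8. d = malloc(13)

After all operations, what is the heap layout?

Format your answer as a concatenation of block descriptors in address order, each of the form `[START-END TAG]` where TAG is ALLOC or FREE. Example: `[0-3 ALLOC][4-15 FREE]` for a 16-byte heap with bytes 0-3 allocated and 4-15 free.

Answer: [0-12 ALLOC][13-45 FREE]

Derivation:
Op 1: a = malloc(2) -> a = 0; heap: [0-1 ALLOC][2-45 FREE]
Op 2: free(a) -> (freed a); heap: [0-45 FREE]
Op 3: b = malloc(3) -> b = 0; heap: [0-2 ALLOC][3-45 FREE]
Op 4: free(b) -> (freed b); heap: [0-45 FREE]
Op 5: c = malloc(10) -> c = 0; heap: [0-9 ALLOC][10-45 FREE]
Op 6: c = realloc(c, 23) -> c = 0; heap: [0-22 ALLOC][23-45 FREE]
Op 7: free(c) -> (freed c); heap: [0-45 FREE]
Op 8: d = malloc(13) -> d = 0; heap: [0-12 ALLOC][13-45 FREE]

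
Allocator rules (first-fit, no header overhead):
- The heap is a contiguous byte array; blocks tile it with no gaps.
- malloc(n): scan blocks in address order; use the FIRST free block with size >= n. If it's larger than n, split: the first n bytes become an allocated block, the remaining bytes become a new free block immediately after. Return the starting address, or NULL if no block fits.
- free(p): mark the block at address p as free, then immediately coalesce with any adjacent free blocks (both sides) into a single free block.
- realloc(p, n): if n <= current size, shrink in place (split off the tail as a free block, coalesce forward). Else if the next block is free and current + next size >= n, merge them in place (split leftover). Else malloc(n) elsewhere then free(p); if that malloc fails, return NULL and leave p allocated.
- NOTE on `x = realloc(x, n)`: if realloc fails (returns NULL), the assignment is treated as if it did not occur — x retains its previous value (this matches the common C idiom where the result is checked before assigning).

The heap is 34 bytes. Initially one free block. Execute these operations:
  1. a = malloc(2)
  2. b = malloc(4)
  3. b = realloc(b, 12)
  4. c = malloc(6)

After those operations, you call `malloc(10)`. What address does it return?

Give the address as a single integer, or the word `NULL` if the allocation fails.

Answer: 20

Derivation:
Op 1: a = malloc(2) -> a = 0; heap: [0-1 ALLOC][2-33 FREE]
Op 2: b = malloc(4) -> b = 2; heap: [0-1 ALLOC][2-5 ALLOC][6-33 FREE]
Op 3: b = realloc(b, 12) -> b = 2; heap: [0-1 ALLOC][2-13 ALLOC][14-33 FREE]
Op 4: c = malloc(6) -> c = 14; heap: [0-1 ALLOC][2-13 ALLOC][14-19 ALLOC][20-33 FREE]
malloc(10): first-fit scan over [0-1 ALLOC][2-13 ALLOC][14-19 ALLOC][20-33 FREE] -> 20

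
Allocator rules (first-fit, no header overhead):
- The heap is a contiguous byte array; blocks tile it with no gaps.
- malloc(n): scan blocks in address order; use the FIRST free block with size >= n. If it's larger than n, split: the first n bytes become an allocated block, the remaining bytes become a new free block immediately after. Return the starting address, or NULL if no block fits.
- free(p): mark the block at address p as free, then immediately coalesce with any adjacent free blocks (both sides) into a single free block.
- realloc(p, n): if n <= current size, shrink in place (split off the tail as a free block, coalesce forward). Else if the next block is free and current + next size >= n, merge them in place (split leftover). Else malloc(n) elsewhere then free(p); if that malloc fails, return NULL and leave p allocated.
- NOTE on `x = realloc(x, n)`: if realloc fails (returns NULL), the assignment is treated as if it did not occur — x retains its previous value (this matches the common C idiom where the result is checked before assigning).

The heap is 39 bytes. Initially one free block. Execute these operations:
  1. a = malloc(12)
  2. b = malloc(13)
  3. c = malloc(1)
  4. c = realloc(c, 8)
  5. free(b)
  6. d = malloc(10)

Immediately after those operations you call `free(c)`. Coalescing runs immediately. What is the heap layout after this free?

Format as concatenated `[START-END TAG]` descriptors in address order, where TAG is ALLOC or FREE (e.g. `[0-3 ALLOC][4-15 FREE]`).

Op 1: a = malloc(12) -> a = 0; heap: [0-11 ALLOC][12-38 FREE]
Op 2: b = malloc(13) -> b = 12; heap: [0-11 ALLOC][12-24 ALLOC][25-38 FREE]
Op 3: c = malloc(1) -> c = 25; heap: [0-11 ALLOC][12-24 ALLOC][25-25 ALLOC][26-38 FREE]
Op 4: c = realloc(c, 8) -> c = 25; heap: [0-11 ALLOC][12-24 ALLOC][25-32 ALLOC][33-38 FREE]
Op 5: free(b) -> (freed b); heap: [0-11 ALLOC][12-24 FREE][25-32 ALLOC][33-38 FREE]
Op 6: d = malloc(10) -> d = 12; heap: [0-11 ALLOC][12-21 ALLOC][22-24 FREE][25-32 ALLOC][33-38 FREE]
free(c): c = 25 -> block [25-32 ALLOC]; mark free, coalesce with adjacent free neighbors -> [0-11 ALLOC][12-21 ALLOC][22-38 FREE]

Answer: [0-11 ALLOC][12-21 ALLOC][22-38 FREE]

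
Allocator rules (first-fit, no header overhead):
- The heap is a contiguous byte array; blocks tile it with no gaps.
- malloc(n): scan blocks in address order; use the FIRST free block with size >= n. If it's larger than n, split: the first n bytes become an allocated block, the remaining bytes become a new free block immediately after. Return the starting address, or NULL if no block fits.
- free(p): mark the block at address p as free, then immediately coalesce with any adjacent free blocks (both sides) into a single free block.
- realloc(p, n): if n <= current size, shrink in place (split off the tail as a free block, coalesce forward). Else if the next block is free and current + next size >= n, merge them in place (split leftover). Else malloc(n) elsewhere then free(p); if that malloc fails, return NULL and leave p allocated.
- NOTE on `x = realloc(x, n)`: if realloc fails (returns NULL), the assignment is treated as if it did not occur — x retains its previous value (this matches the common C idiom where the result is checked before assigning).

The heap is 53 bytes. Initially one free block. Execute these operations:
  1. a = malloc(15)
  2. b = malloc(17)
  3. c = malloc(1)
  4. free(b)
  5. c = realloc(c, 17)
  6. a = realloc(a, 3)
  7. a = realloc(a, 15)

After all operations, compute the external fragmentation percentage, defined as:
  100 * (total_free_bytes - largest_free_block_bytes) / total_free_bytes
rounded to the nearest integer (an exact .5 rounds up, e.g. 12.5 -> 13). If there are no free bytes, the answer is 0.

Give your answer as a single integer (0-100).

Answer: 19

Derivation:
Op 1: a = malloc(15) -> a = 0; heap: [0-14 ALLOC][15-52 FREE]
Op 2: b = malloc(17) -> b = 15; heap: [0-14 ALLOC][15-31 ALLOC][32-52 FREE]
Op 3: c = malloc(1) -> c = 32; heap: [0-14 ALLOC][15-31 ALLOC][32-32 ALLOC][33-52 FREE]
Op 4: free(b) -> (freed b); heap: [0-14 ALLOC][15-31 FREE][32-32 ALLOC][33-52 FREE]
Op 5: c = realloc(c, 17) -> c = 32; heap: [0-14 ALLOC][15-31 FREE][32-48 ALLOC][49-52 FREE]
Op 6: a = realloc(a, 3) -> a = 0; heap: [0-2 ALLOC][3-31 FREE][32-48 ALLOC][49-52 FREE]
Op 7: a = realloc(a, 15) -> a = 0; heap: [0-14 ALLOC][15-31 FREE][32-48 ALLOC][49-52 FREE]
Free blocks: [17 4] total_free=21 largest=17 -> 100*(21-17)/21 = 400/21 ≈ 19.048 -> rounds to 19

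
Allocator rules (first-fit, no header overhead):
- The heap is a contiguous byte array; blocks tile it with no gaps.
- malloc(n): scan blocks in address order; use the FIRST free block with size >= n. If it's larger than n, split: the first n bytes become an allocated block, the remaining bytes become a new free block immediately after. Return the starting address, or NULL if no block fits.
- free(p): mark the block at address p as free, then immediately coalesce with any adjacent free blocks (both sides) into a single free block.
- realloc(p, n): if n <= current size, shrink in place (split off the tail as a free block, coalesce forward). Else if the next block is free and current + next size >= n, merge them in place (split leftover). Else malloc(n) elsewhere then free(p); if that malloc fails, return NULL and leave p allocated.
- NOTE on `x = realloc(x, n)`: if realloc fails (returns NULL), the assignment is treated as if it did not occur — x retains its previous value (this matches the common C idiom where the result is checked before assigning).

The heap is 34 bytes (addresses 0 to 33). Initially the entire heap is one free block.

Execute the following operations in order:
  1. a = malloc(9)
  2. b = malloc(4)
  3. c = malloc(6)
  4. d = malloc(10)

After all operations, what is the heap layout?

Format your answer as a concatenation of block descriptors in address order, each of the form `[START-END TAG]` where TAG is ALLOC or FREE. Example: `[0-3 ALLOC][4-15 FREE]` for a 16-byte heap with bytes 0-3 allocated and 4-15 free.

Op 1: a = malloc(9) -> a = 0; heap: [0-8 ALLOC][9-33 FREE]
Op 2: b = malloc(4) -> b = 9; heap: [0-8 ALLOC][9-12 ALLOC][13-33 FREE]
Op 3: c = malloc(6) -> c = 13; heap: [0-8 ALLOC][9-12 ALLOC][13-18 ALLOC][19-33 FREE]
Op 4: d = malloc(10) -> d = 19; heap: [0-8 ALLOC][9-12 ALLOC][13-18 ALLOC][19-28 ALLOC][29-33 FREE]

Answer: [0-8 ALLOC][9-12 ALLOC][13-18 ALLOC][19-28 ALLOC][29-33 FREE]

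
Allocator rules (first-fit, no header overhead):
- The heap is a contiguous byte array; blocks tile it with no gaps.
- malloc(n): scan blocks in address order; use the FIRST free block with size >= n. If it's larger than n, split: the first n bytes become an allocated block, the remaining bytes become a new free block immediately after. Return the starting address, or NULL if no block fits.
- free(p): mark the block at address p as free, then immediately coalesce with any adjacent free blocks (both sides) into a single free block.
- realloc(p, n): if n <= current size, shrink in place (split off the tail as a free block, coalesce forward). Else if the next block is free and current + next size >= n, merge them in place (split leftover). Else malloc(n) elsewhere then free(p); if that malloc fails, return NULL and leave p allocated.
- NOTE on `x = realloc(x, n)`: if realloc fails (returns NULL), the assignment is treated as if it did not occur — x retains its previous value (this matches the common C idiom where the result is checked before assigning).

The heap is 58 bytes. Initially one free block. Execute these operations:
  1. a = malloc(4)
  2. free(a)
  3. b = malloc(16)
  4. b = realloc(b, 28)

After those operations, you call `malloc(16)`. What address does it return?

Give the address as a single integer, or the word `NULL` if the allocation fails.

Op 1: a = malloc(4) -> a = 0; heap: [0-3 ALLOC][4-57 FREE]
Op 2: free(a) -> (freed a); heap: [0-57 FREE]
Op 3: b = malloc(16) -> b = 0; heap: [0-15 ALLOC][16-57 FREE]
Op 4: b = realloc(b, 28) -> b = 0; heap: [0-27 ALLOC][28-57 FREE]
malloc(16): first-fit scan over [0-27 ALLOC][28-57 FREE] -> 28

Answer: 28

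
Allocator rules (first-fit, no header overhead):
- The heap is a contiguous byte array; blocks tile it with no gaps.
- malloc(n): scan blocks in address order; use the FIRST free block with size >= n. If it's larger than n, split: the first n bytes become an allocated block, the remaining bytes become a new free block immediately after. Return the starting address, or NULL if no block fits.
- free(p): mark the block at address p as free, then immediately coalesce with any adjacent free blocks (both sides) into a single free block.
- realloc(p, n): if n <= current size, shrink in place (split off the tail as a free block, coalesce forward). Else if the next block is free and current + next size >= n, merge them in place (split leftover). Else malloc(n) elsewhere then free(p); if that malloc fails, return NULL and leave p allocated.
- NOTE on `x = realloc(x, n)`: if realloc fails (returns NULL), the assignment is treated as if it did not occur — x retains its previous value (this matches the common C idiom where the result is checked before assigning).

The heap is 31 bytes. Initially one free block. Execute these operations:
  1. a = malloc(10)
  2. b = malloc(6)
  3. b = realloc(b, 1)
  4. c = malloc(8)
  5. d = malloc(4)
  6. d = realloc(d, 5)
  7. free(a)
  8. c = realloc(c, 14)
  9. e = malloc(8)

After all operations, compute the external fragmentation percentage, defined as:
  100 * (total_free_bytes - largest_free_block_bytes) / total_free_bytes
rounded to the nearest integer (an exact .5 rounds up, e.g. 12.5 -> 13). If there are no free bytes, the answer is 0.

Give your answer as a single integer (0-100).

Answer: 22

Derivation:
Op 1: a = malloc(10) -> a = 0; heap: [0-9 ALLOC][10-30 FREE]
Op 2: b = malloc(6) -> b = 10; heap: [0-9 ALLOC][10-15 ALLOC][16-30 FREE]
Op 3: b = realloc(b, 1) -> b = 10; heap: [0-9 ALLOC][10-10 ALLOC][11-30 FREE]
Op 4: c = malloc(8) -> c = 11; heap: [0-9 ALLOC][10-10 ALLOC][11-18 ALLOC][19-30 FREE]
Op 5: d = malloc(4) -> d = 19; heap: [0-9 ALLOC][10-10 ALLOC][11-18 ALLOC][19-22 ALLOC][23-30 FREE]
Op 6: d = realloc(d, 5) -> d = 19; heap: [0-9 ALLOC][10-10 ALLOC][11-18 ALLOC][19-23 ALLOC][24-30 FREE]
Op 7: free(a) -> (freed a); heap: [0-9 FREE][10-10 ALLOC][11-18 ALLOC][19-23 ALLOC][24-30 FREE]
Op 8: c = realloc(c, 14) -> NULL (c unchanged); heap: [0-9 FREE][10-10 ALLOC][11-18 ALLOC][19-23 ALLOC][24-30 FREE]
Op 9: e = malloc(8) -> e = 0; heap: [0-7 ALLOC][8-9 FREE][10-10 ALLOC][11-18 ALLOC][19-23 ALLOC][24-30 FREE]
Free blocks: [2 7] total_free=9 largest=7 -> 100*(9-7)/9 = 200/9 ≈ 22.222 -> rounds to 22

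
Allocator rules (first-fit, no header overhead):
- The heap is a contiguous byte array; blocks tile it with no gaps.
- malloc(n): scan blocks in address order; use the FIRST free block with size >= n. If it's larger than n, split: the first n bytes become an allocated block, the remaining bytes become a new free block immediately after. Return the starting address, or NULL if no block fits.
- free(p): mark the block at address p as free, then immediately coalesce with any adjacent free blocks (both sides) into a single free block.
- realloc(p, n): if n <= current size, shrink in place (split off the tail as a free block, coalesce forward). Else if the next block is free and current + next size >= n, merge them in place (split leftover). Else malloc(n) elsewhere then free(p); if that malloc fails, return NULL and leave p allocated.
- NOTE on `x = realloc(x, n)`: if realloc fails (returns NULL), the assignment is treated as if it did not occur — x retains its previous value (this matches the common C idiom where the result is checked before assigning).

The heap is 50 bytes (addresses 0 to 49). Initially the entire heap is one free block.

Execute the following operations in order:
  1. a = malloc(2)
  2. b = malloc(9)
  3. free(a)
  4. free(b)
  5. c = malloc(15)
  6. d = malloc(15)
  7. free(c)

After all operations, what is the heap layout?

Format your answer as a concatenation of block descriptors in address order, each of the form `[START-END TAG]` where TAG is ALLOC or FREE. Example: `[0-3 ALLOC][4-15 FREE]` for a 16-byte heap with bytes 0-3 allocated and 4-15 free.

Answer: [0-14 FREE][15-29 ALLOC][30-49 FREE]

Derivation:
Op 1: a = malloc(2) -> a = 0; heap: [0-1 ALLOC][2-49 FREE]
Op 2: b = malloc(9) -> b = 2; heap: [0-1 ALLOC][2-10 ALLOC][11-49 FREE]
Op 3: free(a) -> (freed a); heap: [0-1 FREE][2-10 ALLOC][11-49 FREE]
Op 4: free(b) -> (freed b); heap: [0-49 FREE]
Op 5: c = malloc(15) -> c = 0; heap: [0-14 ALLOC][15-49 FREE]
Op 6: d = malloc(15) -> d = 15; heap: [0-14 ALLOC][15-29 ALLOC][30-49 FREE]
Op 7: free(c) -> (freed c); heap: [0-14 FREE][15-29 ALLOC][30-49 FREE]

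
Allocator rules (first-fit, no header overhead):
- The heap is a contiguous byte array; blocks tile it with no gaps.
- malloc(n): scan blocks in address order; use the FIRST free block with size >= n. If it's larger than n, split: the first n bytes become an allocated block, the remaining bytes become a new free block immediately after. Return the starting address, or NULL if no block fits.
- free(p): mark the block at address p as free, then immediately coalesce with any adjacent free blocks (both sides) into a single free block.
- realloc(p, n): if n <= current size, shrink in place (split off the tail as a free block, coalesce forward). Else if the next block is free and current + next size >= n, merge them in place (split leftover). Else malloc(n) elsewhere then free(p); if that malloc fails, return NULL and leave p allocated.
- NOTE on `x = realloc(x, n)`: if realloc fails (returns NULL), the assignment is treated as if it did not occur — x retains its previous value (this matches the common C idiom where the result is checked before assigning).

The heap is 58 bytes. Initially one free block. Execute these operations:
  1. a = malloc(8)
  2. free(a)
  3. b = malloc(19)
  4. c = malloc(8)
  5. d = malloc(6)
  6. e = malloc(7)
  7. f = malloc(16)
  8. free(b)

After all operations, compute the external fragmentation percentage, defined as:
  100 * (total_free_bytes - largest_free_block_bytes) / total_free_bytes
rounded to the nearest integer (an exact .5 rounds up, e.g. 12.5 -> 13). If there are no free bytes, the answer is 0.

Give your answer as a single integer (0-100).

Answer: 10

Derivation:
Op 1: a = malloc(8) -> a = 0; heap: [0-7 ALLOC][8-57 FREE]
Op 2: free(a) -> (freed a); heap: [0-57 FREE]
Op 3: b = malloc(19) -> b = 0; heap: [0-18 ALLOC][19-57 FREE]
Op 4: c = malloc(8) -> c = 19; heap: [0-18 ALLOC][19-26 ALLOC][27-57 FREE]
Op 5: d = malloc(6) -> d = 27; heap: [0-18 ALLOC][19-26 ALLOC][27-32 ALLOC][33-57 FREE]
Op 6: e = malloc(7) -> e = 33; heap: [0-18 ALLOC][19-26 ALLOC][27-32 ALLOC][33-39 ALLOC][40-57 FREE]
Op 7: f = malloc(16) -> f = 40; heap: [0-18 ALLOC][19-26 ALLOC][27-32 ALLOC][33-39 ALLOC][40-55 ALLOC][56-57 FREE]
Op 8: free(b) -> (freed b); heap: [0-18 FREE][19-26 ALLOC][27-32 ALLOC][33-39 ALLOC][40-55 ALLOC][56-57 FREE]
Free blocks: [19 2] total_free=21 largest=19 -> 100*(21-19)/21 = 200/21 ≈ 9.524 -> rounds to 10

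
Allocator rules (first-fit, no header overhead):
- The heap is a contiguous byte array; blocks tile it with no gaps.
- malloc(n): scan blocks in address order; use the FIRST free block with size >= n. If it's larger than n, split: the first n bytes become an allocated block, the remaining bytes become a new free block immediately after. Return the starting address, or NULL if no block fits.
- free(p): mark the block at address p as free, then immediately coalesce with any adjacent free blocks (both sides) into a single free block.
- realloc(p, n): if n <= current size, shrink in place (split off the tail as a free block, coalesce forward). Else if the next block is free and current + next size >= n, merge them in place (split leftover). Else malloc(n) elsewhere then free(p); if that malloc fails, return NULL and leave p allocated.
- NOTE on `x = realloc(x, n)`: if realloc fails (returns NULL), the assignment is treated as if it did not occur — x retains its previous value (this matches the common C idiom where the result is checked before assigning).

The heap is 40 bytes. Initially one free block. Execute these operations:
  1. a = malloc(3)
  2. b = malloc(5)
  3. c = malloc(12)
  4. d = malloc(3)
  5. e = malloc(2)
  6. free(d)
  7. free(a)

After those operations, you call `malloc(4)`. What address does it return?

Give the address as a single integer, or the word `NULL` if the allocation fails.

Op 1: a = malloc(3) -> a = 0; heap: [0-2 ALLOC][3-39 FREE]
Op 2: b = malloc(5) -> b = 3; heap: [0-2 ALLOC][3-7 ALLOC][8-39 FREE]
Op 3: c = malloc(12) -> c = 8; heap: [0-2 ALLOC][3-7 ALLOC][8-19 ALLOC][20-39 FREE]
Op 4: d = malloc(3) -> d = 20; heap: [0-2 ALLOC][3-7 ALLOC][8-19 ALLOC][20-22 ALLOC][23-39 FREE]
Op 5: e = malloc(2) -> e = 23; heap: [0-2 ALLOC][3-7 ALLOC][8-19 ALLOC][20-22 ALLOC][23-24 ALLOC][25-39 FREE]
Op 6: free(d) -> (freed d); heap: [0-2 ALLOC][3-7 ALLOC][8-19 ALLOC][20-22 FREE][23-24 ALLOC][25-39 FREE]
Op 7: free(a) -> (freed a); heap: [0-2 FREE][3-7 ALLOC][8-19 ALLOC][20-22 FREE][23-24 ALLOC][25-39 FREE]
malloc(4): first-fit scan over [0-2 FREE][3-7 ALLOC][8-19 ALLOC][20-22 FREE][23-24 ALLOC][25-39 FREE] -> 25

Answer: 25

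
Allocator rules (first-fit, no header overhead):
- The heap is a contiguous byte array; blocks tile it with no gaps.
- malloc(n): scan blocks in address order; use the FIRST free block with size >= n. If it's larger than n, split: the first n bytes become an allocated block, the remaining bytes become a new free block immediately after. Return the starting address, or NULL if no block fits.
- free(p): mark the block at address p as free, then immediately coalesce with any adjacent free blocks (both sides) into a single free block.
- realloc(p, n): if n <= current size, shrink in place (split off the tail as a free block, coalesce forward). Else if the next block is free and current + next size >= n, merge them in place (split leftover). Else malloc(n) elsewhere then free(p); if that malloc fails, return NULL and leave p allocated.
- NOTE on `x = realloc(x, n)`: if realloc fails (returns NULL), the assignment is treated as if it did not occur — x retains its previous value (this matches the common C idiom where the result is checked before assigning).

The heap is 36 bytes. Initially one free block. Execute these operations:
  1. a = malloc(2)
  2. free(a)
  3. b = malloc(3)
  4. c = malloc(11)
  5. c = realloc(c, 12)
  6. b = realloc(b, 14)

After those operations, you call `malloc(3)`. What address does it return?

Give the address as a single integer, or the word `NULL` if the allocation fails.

Op 1: a = malloc(2) -> a = 0; heap: [0-1 ALLOC][2-35 FREE]
Op 2: free(a) -> (freed a); heap: [0-35 FREE]
Op 3: b = malloc(3) -> b = 0; heap: [0-2 ALLOC][3-35 FREE]
Op 4: c = malloc(11) -> c = 3; heap: [0-2 ALLOC][3-13 ALLOC][14-35 FREE]
Op 5: c = realloc(c, 12) -> c = 3; heap: [0-2 ALLOC][3-14 ALLOC][15-35 FREE]
Op 6: b = realloc(b, 14) -> b = 15; heap: [0-2 FREE][3-14 ALLOC][15-28 ALLOC][29-35 FREE]
malloc(3): first-fit scan over [0-2 FREE][3-14 ALLOC][15-28 ALLOC][29-35 FREE] -> 0

Answer: 0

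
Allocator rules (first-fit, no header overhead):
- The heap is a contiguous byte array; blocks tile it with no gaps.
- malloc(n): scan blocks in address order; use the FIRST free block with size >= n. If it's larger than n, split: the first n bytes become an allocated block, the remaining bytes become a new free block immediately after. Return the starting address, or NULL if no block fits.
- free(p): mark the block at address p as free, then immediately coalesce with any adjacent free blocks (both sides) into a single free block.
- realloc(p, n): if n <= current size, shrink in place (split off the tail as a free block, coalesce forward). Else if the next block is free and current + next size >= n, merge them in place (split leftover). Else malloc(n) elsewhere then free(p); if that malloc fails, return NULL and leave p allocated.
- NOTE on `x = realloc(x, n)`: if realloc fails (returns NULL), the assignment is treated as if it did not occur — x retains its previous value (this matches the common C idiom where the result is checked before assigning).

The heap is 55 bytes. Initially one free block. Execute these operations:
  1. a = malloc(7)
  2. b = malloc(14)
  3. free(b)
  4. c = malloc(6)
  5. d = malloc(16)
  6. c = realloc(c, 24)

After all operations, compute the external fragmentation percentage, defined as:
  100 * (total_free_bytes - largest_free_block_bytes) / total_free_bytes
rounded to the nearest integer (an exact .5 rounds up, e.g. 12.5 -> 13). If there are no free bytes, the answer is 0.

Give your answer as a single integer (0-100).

Answer: 25

Derivation:
Op 1: a = malloc(7) -> a = 0; heap: [0-6 ALLOC][7-54 FREE]
Op 2: b = malloc(14) -> b = 7; heap: [0-6 ALLOC][7-20 ALLOC][21-54 FREE]
Op 3: free(b) -> (freed b); heap: [0-6 ALLOC][7-54 FREE]
Op 4: c = malloc(6) -> c = 7; heap: [0-6 ALLOC][7-12 ALLOC][13-54 FREE]
Op 5: d = malloc(16) -> d = 13; heap: [0-6 ALLOC][7-12 ALLOC][13-28 ALLOC][29-54 FREE]
Op 6: c = realloc(c, 24) -> c = 29; heap: [0-6 ALLOC][7-12 FREE][13-28 ALLOC][29-52 ALLOC][53-54 FREE]
Free blocks: [6 2] total_free=8 largest=6 -> 100*(8-6)/8 = 200/8 = 25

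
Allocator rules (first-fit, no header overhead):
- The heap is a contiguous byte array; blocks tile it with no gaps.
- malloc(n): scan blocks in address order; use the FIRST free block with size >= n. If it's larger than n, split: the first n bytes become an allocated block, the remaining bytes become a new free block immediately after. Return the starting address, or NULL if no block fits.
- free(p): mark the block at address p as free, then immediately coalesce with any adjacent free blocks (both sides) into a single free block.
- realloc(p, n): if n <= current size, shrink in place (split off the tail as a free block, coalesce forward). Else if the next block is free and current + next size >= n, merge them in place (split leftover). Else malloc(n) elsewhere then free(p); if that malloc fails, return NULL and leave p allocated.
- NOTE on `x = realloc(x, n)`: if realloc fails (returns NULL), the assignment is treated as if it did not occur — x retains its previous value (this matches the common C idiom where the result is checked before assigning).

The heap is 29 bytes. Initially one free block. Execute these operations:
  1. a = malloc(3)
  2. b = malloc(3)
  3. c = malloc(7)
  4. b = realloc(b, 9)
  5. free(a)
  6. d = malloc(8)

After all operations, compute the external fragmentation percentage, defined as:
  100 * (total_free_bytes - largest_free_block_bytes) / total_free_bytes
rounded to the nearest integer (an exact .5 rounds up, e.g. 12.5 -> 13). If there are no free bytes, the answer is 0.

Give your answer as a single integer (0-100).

Op 1: a = malloc(3) -> a = 0; heap: [0-2 ALLOC][3-28 FREE]
Op 2: b = malloc(3) -> b = 3; heap: [0-2 ALLOC][3-5 ALLOC][6-28 FREE]
Op 3: c = malloc(7) -> c = 6; heap: [0-2 ALLOC][3-5 ALLOC][6-12 ALLOC][13-28 FREE]
Op 4: b = realloc(b, 9) -> b = 13; heap: [0-2 ALLOC][3-5 FREE][6-12 ALLOC][13-21 ALLOC][22-28 FREE]
Op 5: free(a) -> (freed a); heap: [0-5 FREE][6-12 ALLOC][13-21 ALLOC][22-28 FREE]
Op 6: d = malloc(8) -> d = NULL; heap: [0-5 FREE][6-12 ALLOC][13-21 ALLOC][22-28 FREE]
Free blocks: [6 7] total_free=13 largest=7 -> 100*(13-7)/13 = 600/13 ≈ 46.154 -> rounds to 46

Answer: 46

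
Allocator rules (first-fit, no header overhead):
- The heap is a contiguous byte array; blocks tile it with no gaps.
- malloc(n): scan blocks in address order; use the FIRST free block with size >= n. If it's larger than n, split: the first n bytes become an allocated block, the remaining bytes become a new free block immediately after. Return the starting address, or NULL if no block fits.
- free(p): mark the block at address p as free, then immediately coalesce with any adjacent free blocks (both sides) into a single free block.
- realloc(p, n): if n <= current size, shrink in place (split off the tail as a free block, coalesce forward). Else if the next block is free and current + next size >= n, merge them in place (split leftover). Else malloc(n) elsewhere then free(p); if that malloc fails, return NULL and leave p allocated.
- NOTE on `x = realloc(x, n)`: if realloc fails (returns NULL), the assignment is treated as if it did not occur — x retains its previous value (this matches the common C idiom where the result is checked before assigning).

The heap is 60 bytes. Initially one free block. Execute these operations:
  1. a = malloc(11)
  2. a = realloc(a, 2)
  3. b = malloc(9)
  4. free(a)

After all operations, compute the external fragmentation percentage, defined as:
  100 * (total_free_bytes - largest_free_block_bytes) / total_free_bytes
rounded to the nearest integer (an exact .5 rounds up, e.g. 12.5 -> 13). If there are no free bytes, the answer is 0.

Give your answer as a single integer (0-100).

Op 1: a = malloc(11) -> a = 0; heap: [0-10 ALLOC][11-59 FREE]
Op 2: a = realloc(a, 2) -> a = 0; heap: [0-1 ALLOC][2-59 FREE]
Op 3: b = malloc(9) -> b = 2; heap: [0-1 ALLOC][2-10 ALLOC][11-59 FREE]
Op 4: free(a) -> (freed a); heap: [0-1 FREE][2-10 ALLOC][11-59 FREE]
Free blocks: [2 49] total_free=51 largest=49 -> 100*(51-49)/51 = 200/51 ≈ 3.922 -> rounds to 4

Answer: 4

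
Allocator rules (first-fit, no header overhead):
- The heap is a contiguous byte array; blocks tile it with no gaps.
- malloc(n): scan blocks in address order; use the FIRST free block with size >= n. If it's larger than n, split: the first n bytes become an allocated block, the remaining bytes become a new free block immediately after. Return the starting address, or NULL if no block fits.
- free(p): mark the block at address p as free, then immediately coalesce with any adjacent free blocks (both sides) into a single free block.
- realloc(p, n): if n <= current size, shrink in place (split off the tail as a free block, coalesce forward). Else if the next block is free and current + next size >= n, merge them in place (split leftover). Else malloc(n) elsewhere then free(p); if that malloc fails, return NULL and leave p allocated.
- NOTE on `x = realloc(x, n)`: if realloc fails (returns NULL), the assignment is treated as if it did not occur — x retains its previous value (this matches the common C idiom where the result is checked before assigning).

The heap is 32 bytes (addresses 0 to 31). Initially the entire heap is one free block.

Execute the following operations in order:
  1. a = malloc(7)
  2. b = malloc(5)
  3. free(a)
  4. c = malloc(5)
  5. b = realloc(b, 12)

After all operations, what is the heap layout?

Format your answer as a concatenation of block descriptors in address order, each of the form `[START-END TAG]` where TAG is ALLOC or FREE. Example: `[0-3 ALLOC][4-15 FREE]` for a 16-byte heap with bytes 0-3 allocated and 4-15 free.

Op 1: a = malloc(7) -> a = 0; heap: [0-6 ALLOC][7-31 FREE]
Op 2: b = malloc(5) -> b = 7; heap: [0-6 ALLOC][7-11 ALLOC][12-31 FREE]
Op 3: free(a) -> (freed a); heap: [0-6 FREE][7-11 ALLOC][12-31 FREE]
Op 4: c = malloc(5) -> c = 0; heap: [0-4 ALLOC][5-6 FREE][7-11 ALLOC][12-31 FREE]
Op 5: b = realloc(b, 12) -> b = 7; heap: [0-4 ALLOC][5-6 FREE][7-18 ALLOC][19-31 FREE]

Answer: [0-4 ALLOC][5-6 FREE][7-18 ALLOC][19-31 FREE]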